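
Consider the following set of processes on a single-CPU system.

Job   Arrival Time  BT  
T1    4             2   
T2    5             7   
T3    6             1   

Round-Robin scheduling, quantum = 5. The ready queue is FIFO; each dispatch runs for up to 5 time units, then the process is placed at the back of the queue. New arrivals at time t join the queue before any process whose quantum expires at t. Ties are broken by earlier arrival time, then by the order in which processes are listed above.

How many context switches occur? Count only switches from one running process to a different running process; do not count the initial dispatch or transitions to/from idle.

3

Gantt: | idle 0-4 | T1 4-6 | T2 6-11 | T3 11-12 | T2 12-14 |
Completion: T1=6  T2=14  T3=12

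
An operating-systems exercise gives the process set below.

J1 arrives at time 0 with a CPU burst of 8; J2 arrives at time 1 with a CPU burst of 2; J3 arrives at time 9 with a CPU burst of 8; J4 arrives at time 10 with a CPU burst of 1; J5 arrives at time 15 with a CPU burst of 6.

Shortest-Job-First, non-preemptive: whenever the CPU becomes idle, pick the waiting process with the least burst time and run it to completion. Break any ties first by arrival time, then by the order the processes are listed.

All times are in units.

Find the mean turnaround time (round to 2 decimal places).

Timeline: | J1 0-8 | J2 8-10 | J4 10-11 | J3 11-19 | J5 19-25 |
Completion: J1=8  J2=10  J3=19  J4=11  J5=25
Turnaround times: J1=8, J2=9, J3=10, J4=1, J5=10
Average turnaround = (8+9+10+1+10) / 5 = 38/5 = 7.60

7.60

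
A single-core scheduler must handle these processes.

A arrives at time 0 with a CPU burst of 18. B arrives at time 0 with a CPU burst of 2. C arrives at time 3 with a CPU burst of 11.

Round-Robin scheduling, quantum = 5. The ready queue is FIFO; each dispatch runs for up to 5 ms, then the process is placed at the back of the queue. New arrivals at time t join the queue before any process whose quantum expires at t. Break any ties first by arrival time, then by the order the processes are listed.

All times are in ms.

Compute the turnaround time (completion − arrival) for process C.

25

Schedule: | A 0-5 | B 5-7 | C 7-12 | A 12-17 | C 17-22 | A 22-27 | C 27-28 | A 28-31 |
Completion: A=31  B=7  C=28
Turnaround(C) = completion − arrival = 28 − 3 = 25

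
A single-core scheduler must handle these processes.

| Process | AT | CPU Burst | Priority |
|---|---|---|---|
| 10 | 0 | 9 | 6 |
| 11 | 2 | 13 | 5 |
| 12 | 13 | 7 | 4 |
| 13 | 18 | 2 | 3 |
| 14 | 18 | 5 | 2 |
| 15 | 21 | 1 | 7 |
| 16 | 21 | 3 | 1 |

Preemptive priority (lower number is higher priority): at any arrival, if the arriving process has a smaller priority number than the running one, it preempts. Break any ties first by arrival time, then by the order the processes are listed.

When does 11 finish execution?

Schedule: | 10 0-2 | 11 2-13 | 12 13-18 | 14 18-21 | 16 21-24 | 14 24-26 | 13 26-28 | 12 28-30 | 11 30-32 | 10 32-39 | 15 39-40 |
Completion: 10=39  11=32  12=30  13=28  14=26  15=40  16=24
Turnaround (C−A): 10=39  11=30  12=17  13=10  14=8  15=19  16=3

32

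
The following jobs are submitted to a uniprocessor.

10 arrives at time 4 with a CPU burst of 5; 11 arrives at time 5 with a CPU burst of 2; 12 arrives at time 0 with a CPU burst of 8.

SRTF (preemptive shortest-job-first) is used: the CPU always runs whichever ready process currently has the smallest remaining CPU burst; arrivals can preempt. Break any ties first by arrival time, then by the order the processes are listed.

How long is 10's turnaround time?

Schedule: | 12 0-5 | 11 5-7 | 12 7-10 | 10 10-15 |
Completion: 10=15  11=7  12=10
Turnaround (C−A): 10=11  11=2  12=10
Turnaround(10) = completion − arrival = 15 − 4 = 11

11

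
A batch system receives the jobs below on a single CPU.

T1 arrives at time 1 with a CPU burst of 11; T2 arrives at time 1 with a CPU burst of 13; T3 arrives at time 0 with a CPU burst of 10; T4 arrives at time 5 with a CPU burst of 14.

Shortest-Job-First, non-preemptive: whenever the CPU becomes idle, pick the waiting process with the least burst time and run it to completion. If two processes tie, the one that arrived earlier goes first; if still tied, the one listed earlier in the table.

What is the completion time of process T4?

48

Gantt: | T3 0-10 | T1 10-21 | T2 21-34 | T4 34-48 |
Completion: T1=21  T2=34  T3=10  T4=48
Turnaround (C−A): T1=20  T2=33  T3=10  T4=43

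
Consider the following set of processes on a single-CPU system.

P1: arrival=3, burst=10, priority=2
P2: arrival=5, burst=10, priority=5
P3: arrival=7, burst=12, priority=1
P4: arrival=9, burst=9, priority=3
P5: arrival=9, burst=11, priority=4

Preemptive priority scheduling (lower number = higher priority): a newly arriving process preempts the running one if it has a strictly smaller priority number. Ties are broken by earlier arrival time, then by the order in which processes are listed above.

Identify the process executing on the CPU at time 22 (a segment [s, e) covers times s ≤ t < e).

Schedule: | idle 0-3 | P1 3-7 | P3 7-19 | P1 19-25 | P4 25-34 | P5 34-45 | P2 45-55 |
Completion: P1=25  P2=55  P3=19  P4=34  P5=45
Turnaround (C−A): P1=22  P2=50  P3=12  P4=25  P5=36

P1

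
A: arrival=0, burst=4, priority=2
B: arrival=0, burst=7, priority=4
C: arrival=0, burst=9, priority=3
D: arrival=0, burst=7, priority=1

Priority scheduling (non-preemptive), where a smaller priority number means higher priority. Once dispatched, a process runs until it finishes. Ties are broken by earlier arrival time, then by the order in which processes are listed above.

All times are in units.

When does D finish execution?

Timeline: | D 0-7 | A 7-11 | C 11-20 | B 20-27 |
Completion: A=11  B=27  C=20  D=7
Turnaround (C−A): A=11  B=27  C=20  D=7

7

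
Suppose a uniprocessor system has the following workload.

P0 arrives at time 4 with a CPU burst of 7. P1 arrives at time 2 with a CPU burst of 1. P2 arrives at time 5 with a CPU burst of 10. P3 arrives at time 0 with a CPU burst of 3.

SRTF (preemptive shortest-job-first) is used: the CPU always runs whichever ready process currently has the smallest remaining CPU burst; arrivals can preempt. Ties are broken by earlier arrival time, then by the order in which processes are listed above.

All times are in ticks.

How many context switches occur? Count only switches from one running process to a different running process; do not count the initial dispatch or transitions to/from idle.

3

Gantt: | P3 0-3 | P1 3-4 | P0 4-11 | P2 11-21 |
Completion: P0=11  P1=4  P2=21  P3=3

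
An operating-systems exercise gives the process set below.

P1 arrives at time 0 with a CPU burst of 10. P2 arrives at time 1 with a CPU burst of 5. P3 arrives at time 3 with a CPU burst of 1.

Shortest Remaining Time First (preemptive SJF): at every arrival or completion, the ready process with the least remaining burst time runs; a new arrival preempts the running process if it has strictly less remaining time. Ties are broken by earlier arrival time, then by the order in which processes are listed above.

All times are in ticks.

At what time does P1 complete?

16

Gantt: | P1 0-1 | P2 1-3 | P3 3-4 | P2 4-7 | P1 7-16 |
Completion: P1=16  P2=7  P3=4
Turnaround (C−A): P1=16  P2=6  P3=1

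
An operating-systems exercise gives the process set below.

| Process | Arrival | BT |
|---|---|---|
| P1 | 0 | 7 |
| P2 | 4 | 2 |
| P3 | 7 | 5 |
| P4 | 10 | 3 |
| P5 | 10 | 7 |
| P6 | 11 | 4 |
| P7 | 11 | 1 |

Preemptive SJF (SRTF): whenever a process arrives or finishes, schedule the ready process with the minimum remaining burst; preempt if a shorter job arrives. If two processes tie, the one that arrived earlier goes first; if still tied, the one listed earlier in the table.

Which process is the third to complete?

Schedule: | P1 0-4 | P2 4-6 | P1 6-9 | P3 9-10 | P4 10-11 | P7 11-12 | P4 12-14 | P3 14-18 | P6 18-22 | P5 22-29 |
Completion: P1=9  P2=6  P3=18  P4=14  P5=29  P6=22  P7=12
Turnaround (C−A): P1=9  P2=2  P3=11  P4=4  P5=19  P6=11  P7=1
Finish order: P2 → P1 → P7 → P4 → P3 → P6 → P5

P7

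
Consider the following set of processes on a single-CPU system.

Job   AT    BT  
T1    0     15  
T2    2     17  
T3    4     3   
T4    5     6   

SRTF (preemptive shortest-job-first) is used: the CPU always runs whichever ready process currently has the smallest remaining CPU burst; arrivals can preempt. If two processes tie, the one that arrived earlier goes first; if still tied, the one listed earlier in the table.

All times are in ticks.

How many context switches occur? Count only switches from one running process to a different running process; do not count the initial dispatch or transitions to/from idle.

4

Gantt: | T1 0-4 | T3 4-7 | T4 7-13 | T1 13-24 | T2 24-41 |
Completion: T1=24  T2=41  T3=7  T4=13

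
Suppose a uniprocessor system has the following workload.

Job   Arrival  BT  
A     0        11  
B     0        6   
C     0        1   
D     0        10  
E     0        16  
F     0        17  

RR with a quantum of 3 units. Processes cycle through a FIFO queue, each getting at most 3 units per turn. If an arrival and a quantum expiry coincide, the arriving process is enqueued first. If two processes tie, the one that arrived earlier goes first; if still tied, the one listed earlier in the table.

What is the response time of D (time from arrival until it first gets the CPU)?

7

Gantt: | A 0-3 | B 3-6 | C 6-7 | D 7-10 | E 10-13 | F 13-16 | A 16-19 | B 19-22 | D 22-25 | E 25-28 | F 28-31 | A 31-34 | D 34-37 | E 37-40 | F 40-43 | A 43-45 | D 45-46 | E 46-49 | F 49-52 | E 52-55 | F 55-58 | E 58-59 | F 59-61 |
Completion: A=45  B=22  C=7  D=46  E=59  F=61
Turnaround (C−A): A=45  B=22  C=7  D=46  E=59  F=61
Response(D) = first start − arrival = 7 − 0 = 7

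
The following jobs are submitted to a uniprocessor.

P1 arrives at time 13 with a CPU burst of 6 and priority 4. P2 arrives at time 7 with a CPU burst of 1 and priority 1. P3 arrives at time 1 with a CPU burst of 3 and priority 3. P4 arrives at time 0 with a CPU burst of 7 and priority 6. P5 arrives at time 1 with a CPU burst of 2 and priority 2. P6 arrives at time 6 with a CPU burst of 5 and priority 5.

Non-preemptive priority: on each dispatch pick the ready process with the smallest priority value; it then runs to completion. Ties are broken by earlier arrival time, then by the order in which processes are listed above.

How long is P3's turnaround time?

Timeline: | P4 0-7 | P2 7-8 | P5 8-10 | P3 10-13 | P1 13-19 | P6 19-24 |
Completion: P1=19  P2=8  P3=13  P4=7  P5=10  P6=24
Turnaround (C−A): P1=6  P2=1  P3=12  P4=7  P5=9  P6=18
Turnaround(P3) = completion − arrival = 13 − 1 = 12

12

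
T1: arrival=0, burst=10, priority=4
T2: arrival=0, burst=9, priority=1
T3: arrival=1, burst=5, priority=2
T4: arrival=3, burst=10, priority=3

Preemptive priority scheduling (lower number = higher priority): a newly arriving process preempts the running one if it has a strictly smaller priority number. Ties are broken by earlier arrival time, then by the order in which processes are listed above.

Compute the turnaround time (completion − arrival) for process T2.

Timeline: | T2 0-9 | T3 9-14 | T4 14-24 | T1 24-34 |
Completion: T1=34  T2=9  T3=14  T4=24
Turnaround(T2) = completion − arrival = 9 − 0 = 9

9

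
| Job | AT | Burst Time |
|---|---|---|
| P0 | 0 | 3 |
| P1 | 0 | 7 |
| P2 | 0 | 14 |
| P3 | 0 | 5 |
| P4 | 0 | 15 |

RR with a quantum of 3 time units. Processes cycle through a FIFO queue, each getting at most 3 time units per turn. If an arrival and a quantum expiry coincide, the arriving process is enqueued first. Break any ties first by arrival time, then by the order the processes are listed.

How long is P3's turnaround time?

Schedule: | P0 0-3 | P1 3-6 | P2 6-9 | P3 9-12 | P4 12-15 | P1 15-18 | P2 18-21 | P3 21-23 | P4 23-26 | P1 26-27 | P2 27-30 | P4 30-33 | P2 33-36 | P4 36-39 | P2 39-41 | P4 41-44 |
Completion: P0=3  P1=27  P2=41  P3=23  P4=44
Turnaround (C−A): P0=3  P1=27  P2=41  P3=23  P4=44
Turnaround(P3) = completion − arrival = 23 − 0 = 23

23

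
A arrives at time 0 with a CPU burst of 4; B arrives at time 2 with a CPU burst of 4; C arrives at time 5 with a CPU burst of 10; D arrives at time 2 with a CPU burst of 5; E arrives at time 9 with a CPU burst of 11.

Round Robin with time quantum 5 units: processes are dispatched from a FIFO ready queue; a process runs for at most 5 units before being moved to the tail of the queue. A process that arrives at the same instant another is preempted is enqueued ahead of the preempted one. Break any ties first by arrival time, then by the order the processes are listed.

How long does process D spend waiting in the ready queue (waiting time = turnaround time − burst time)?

Timeline: | A 0-4 | B 4-8 | D 8-13 | C 13-18 | E 18-23 | C 23-28 | E 28-34 |
Completion: A=4  B=8  C=28  D=13  E=34
Waiting(D) = turnaround − burst = 11 − 5 = 6

6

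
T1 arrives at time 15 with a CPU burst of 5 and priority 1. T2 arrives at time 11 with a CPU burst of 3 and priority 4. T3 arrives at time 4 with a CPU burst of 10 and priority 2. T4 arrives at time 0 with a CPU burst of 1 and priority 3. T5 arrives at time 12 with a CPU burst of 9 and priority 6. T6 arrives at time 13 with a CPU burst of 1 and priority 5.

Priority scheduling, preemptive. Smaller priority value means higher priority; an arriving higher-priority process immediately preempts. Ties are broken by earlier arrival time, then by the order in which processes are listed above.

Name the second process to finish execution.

Schedule: | T4 0-1 | idle 1-4 | T3 4-14 | T2 14-15 | T1 15-20 | T2 20-22 | T6 22-23 | T5 23-32 |
Completion: T1=20  T2=22  T3=14  T4=1  T5=32  T6=23
Finish order: T4 → T3 → T1 → T2 → T6 → T5

T3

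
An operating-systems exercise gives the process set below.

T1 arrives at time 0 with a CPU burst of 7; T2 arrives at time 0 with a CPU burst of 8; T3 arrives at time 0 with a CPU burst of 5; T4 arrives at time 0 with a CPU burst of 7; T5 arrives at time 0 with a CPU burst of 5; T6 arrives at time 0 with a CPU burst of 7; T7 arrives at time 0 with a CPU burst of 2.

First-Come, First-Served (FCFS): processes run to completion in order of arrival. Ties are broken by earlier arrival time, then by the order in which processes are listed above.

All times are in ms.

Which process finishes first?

Gantt: | T1 0-7 | T2 7-15 | T3 15-20 | T4 20-27 | T5 27-32 | T6 32-39 | T7 39-41 |
Completion: T1=7  T2=15  T3=20  T4=27  T5=32  T6=39  T7=41
Turnaround (C−A): T1=7  T2=15  T3=20  T4=27  T5=32  T6=39  T7=41
Finish order: T1 → T2 → T3 → T4 → T5 → T6 → T7

T1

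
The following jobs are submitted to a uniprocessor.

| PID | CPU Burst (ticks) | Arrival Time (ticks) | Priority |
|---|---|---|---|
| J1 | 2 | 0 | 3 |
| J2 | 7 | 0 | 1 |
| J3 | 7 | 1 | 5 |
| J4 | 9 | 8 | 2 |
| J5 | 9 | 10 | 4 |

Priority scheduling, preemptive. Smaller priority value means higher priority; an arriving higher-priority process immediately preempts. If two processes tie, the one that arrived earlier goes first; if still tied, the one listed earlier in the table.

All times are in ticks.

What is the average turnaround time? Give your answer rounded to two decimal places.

Gantt: | J2 0-7 | J1 7-8 | J4 8-17 | J1 17-18 | J5 18-27 | J3 27-34 |
Completion: J1=18  J2=7  J3=34  J4=17  J5=27
Turnaround times: J1=18, J2=7, J3=33, J4=9, J5=17
Average turnaround = (18+7+33+9+17) / 5 = 84/5 = 16.80

16.80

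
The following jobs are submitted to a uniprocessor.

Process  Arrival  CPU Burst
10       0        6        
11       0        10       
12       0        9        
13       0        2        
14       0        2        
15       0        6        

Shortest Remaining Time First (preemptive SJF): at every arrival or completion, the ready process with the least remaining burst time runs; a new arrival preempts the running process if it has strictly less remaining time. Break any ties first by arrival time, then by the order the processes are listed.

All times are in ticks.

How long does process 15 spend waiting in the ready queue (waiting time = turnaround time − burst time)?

10

Gantt: | 13 0-2 | 14 2-4 | 10 4-10 | 15 10-16 | 12 16-25 | 11 25-35 |
Completion: 10=10  11=35  12=25  13=2  14=4  15=16
Turnaround (C−A): 10=10  11=35  12=25  13=2  14=4  15=16
Waiting(15) = turnaround − burst = 16 − 6 = 10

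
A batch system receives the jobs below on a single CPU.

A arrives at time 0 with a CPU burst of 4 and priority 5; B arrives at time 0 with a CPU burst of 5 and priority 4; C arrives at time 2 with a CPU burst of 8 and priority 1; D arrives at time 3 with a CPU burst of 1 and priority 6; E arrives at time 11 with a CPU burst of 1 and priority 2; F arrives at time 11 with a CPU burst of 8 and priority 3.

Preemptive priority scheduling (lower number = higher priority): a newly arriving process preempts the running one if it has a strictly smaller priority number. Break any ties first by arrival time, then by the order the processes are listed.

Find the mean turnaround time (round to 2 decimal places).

15.00

Schedule: | B 0-2 | C 2-10 | B 10-11 | E 11-12 | F 12-20 | B 20-22 | A 22-26 | D 26-27 |
Completion: A=26  B=22  C=10  D=27  E=12  F=20
Turnaround times: A=26, B=22, C=8, D=24, E=1, F=9
Average turnaround = (26+22+8+24+1+9) / 6 = 90/6 = 15.00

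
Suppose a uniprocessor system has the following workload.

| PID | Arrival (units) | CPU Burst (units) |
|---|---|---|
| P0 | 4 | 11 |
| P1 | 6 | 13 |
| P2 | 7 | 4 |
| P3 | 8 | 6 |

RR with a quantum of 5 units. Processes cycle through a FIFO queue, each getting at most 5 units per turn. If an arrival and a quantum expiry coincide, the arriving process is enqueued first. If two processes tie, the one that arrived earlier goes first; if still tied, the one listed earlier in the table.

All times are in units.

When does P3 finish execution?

Timeline: | idle 0-4 | P0 4-9 | P1 9-14 | P2 14-18 | P3 18-23 | P0 23-28 | P1 28-33 | P3 33-34 | P0 34-35 | P1 35-38 |
Completion: P0=35  P1=38  P2=18  P3=34
Turnaround (C−A): P0=31  P1=32  P2=11  P3=26

34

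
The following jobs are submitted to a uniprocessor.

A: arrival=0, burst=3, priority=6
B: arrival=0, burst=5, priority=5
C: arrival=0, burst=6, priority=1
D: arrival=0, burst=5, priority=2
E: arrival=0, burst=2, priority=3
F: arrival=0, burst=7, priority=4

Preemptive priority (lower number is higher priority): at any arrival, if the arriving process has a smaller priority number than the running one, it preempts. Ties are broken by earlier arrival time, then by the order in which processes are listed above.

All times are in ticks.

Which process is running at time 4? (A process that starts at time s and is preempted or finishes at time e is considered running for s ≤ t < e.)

Gantt: | C 0-6 | D 6-11 | E 11-13 | F 13-20 | B 20-25 | A 25-28 |
Completion: A=28  B=25  C=6  D=11  E=13  F=20
Turnaround (C−A): A=28  B=25  C=6  D=11  E=13  F=20

C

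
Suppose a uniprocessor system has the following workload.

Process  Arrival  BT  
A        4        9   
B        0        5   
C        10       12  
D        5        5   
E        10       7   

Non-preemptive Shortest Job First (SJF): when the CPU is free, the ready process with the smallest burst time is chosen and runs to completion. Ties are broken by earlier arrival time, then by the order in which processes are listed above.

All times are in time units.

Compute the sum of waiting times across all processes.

29

Schedule: | B 0-5 | D 5-10 | E 10-17 | A 17-26 | C 26-38 |
Completion: A=26  B=5  C=38  D=10  E=17
Waiting = turnaround − burst: A=13, B=0, C=16, D=0, E=0
Total waiting = 13 + 0 + 16 + 0 + 0 = 29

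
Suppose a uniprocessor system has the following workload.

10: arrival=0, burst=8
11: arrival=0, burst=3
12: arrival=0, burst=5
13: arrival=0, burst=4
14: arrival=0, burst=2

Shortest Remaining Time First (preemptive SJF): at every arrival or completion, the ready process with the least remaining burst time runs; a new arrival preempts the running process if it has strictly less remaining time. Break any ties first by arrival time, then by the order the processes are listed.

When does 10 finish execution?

Timeline: | 14 0-2 | 11 2-5 | 13 5-9 | 12 9-14 | 10 14-22 |
Completion: 10=22  11=5  12=14  13=9  14=2
Turnaround (C−A): 10=22  11=5  12=14  13=9  14=2

22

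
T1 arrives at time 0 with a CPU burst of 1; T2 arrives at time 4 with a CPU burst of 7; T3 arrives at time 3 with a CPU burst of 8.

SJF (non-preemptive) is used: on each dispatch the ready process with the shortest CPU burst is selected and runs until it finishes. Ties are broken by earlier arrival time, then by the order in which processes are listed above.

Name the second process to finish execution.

Gantt: | T1 0-1 | idle 1-3 | T3 3-11 | T2 11-18 |
Completion: T1=1  T2=18  T3=11
Turnaround (C−A): T1=1  T2=14  T3=8
Finish order: T1 → T3 → T2

T3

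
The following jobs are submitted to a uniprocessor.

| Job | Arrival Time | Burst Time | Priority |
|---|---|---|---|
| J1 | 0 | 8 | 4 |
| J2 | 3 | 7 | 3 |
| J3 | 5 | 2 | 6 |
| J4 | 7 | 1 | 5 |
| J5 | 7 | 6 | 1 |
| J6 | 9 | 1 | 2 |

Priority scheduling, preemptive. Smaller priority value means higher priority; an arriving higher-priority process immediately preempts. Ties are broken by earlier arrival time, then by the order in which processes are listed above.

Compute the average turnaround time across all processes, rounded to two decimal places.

Timeline: | J1 0-3 | J2 3-7 | J5 7-13 | J6 13-14 | J2 14-17 | J1 17-22 | J4 22-23 | J3 23-25 |
Completion: J1=22  J2=17  J3=25  J4=23  J5=13  J6=14
Turnaround (C−A): J1=22  J2=14  J3=20  J4=16  J5=6  J6=5
Turnaround times: J1=22, J2=14, J3=20, J4=16, J5=6, J6=5
Average turnaround = (22+14+20+16+6+5) / 6 = 83/6 = 13.83

13.83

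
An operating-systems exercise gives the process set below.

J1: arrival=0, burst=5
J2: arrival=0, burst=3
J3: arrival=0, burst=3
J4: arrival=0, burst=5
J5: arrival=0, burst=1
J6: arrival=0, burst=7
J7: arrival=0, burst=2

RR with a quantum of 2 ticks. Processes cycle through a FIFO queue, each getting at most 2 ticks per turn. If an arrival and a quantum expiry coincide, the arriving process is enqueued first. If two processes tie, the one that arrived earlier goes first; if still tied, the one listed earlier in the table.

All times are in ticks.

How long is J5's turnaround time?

Gantt: | J1 0-2 | J2 2-4 | J3 4-6 | J4 6-8 | J5 8-9 | J6 9-11 | J7 11-13 | J1 13-15 | J2 15-16 | J3 16-17 | J4 17-19 | J6 19-21 | J1 21-22 | J4 22-23 | J6 23-26 |
Completion: J1=22  J2=16  J3=17  J4=23  J5=9  J6=26  J7=13
Turnaround(J5) = completion − arrival = 9 − 0 = 9

9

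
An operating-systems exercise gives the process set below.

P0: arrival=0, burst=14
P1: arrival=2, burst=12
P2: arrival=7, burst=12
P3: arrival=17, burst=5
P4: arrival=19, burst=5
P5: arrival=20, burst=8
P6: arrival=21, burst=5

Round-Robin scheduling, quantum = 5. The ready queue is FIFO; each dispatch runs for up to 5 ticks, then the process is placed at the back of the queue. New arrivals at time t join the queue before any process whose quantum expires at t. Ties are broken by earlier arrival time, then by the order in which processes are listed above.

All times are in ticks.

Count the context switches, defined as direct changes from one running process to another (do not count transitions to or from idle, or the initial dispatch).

Timeline: | P0 0-5 | P1 5-10 | P0 10-15 | P2 15-20 | P1 20-25 | P0 25-29 | P3 29-34 | P4 34-39 | P5 39-44 | P2 44-49 | P6 49-54 | P1 54-56 | P5 56-59 | P2 59-61 |
Completion: P0=29  P1=56  P2=61  P3=34  P4=39  P5=59  P6=54

13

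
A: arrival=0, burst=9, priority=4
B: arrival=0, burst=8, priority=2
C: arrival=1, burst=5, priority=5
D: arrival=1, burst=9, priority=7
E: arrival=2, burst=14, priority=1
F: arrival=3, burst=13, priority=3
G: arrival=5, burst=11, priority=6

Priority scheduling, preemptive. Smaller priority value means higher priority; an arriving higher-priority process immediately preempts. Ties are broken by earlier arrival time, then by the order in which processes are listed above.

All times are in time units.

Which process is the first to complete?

Gantt: | B 0-2 | E 2-16 | B 16-22 | F 22-35 | A 35-44 | C 44-49 | G 49-60 | D 60-69 |
Completion: A=44  B=22  C=49  D=69  E=16  F=35  G=60
Finish order: E → B → F → A → C → G → D

E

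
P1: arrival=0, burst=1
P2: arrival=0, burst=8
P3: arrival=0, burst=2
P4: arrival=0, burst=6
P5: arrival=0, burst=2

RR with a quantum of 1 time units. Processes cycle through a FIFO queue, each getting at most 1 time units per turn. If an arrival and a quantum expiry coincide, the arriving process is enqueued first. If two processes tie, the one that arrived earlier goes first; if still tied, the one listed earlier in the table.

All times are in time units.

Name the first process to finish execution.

P1

Schedule: | P1 0-1 | P2 1-2 | P3 2-3 | P4 3-4 | P5 4-5 | P2 5-6 | P3 6-7 | P4 7-8 | P5 8-9 | P2 9-10 | P4 10-11 | P2 11-12 | P4 12-13 | P2 13-14 | P4 14-15 | P2 15-16 | P4 16-17 | P2 17-19 |
Completion: P1=1  P2=19  P3=7  P4=17  P5=9
Turnaround (C−A): P1=1  P2=19  P3=7  P4=17  P5=9
Finish order: P1 → P3 → P5 → P4 → P2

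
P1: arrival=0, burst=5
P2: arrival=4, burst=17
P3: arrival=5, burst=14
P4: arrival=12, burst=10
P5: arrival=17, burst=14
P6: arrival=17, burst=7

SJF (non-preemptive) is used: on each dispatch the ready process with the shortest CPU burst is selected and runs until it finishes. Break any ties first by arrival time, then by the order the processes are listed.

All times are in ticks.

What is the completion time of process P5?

50

Schedule: | P1 0-5 | P3 5-19 | P6 19-26 | P4 26-36 | P5 36-50 | P2 50-67 |
Completion: P1=5  P2=67  P3=19  P4=36  P5=50  P6=26
Turnaround (C−A): P1=5  P2=63  P3=14  P4=24  P5=33  P6=9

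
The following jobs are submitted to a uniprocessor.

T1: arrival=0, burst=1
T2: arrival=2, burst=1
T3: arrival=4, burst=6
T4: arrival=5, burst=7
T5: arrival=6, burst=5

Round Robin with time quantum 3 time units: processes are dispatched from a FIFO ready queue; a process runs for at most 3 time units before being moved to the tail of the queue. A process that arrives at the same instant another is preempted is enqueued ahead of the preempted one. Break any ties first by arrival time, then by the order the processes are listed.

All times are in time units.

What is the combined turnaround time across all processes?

Timeline: | T1 0-1 | idle 1-2 | T2 2-3 | idle 3-4 | T3 4-7 | T4 7-10 | T5 10-13 | T3 13-16 | T4 16-19 | T5 19-21 | T4 21-22 |
Completion: T1=1  T2=3  T3=16  T4=22  T5=21
Turnaround = completion − arrival: T1=1, T2=1, T3=12, T4=17, T5=15
Total turnaround = 1 + 1 + 12 + 17 + 15 = 46

46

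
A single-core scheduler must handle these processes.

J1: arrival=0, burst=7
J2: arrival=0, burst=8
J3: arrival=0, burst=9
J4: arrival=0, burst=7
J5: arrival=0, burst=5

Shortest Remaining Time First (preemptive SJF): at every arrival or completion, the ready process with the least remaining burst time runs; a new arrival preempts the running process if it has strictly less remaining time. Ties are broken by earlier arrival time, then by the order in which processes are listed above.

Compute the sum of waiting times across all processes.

Gantt: | J5 0-5 | J1 5-12 | J4 12-19 | J2 19-27 | J3 27-36 |
Completion: J1=12  J2=27  J3=36  J4=19  J5=5
Waiting = turnaround − burst: J1=5, J2=19, J3=27, J4=12, J5=0
Total waiting = 5 + 19 + 27 + 12 + 0 = 63

63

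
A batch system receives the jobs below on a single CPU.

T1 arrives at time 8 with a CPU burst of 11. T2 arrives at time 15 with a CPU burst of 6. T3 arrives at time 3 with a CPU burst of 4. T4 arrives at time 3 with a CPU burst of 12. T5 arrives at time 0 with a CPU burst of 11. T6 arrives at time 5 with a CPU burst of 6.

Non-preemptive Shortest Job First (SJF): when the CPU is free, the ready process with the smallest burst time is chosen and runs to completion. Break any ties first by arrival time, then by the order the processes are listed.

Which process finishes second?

Schedule: | T5 0-11 | T3 11-15 | T6 15-21 | T2 21-27 | T1 27-38 | T4 38-50 |
Completion: T1=38  T2=27  T3=15  T4=50  T5=11  T6=21
Finish order: T5 → T3 → T6 → T2 → T1 → T4

T3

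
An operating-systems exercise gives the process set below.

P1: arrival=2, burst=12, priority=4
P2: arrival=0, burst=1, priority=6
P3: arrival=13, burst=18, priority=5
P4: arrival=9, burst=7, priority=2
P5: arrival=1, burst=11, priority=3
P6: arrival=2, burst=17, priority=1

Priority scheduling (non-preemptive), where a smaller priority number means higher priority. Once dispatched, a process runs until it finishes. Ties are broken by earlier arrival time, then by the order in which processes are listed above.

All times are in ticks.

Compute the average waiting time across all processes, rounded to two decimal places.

16.50

Timeline: | P2 0-1 | P5 1-12 | P6 12-29 | P4 29-36 | P1 36-48 | P3 48-66 |
Completion: P1=48  P2=1  P3=66  P4=36  P5=12  P6=29
Turnaround (C−A): P1=46  P2=1  P3=53  P4=27  P5=11  P6=27
Waiting times: P1=34, P2=0, P3=35, P4=20, P5=0, P6=10
Average waiting = (34+0+35+20+0+10) / 6 = 99/6 = 16.50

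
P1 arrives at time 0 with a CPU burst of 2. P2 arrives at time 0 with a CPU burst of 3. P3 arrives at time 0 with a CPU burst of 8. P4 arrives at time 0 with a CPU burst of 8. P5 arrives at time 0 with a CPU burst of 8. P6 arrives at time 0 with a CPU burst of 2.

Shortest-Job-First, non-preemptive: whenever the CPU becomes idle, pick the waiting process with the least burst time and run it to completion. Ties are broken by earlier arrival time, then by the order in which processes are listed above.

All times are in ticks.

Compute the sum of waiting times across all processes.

51

Timeline: | P1 0-2 | P6 2-4 | P2 4-7 | P3 7-15 | P4 15-23 | P5 23-31 |
Completion: P1=2  P2=7  P3=15  P4=23  P5=31  P6=4
Turnaround (C−A): P1=2  P2=7  P3=15  P4=23  P5=31  P6=4
Waiting = turnaround − burst: P1=0, P2=4, P3=7, P4=15, P5=23, P6=2
Total waiting = 0 + 4 + 7 + 15 + 23 + 2 = 51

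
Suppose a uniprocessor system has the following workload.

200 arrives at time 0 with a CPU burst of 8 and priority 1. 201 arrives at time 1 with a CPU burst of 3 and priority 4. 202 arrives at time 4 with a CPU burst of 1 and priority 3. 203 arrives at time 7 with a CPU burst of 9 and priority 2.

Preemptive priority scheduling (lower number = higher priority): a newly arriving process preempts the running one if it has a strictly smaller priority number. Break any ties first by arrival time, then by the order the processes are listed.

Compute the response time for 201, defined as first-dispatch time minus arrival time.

17

Gantt: | 200 0-8 | 203 8-17 | 202 17-18 | 201 18-21 |
Completion: 200=8  201=21  202=18  203=17
Turnaround (C−A): 200=8  201=20  202=14  203=10
Response(201) = first start − arrival = 18 − 1 = 17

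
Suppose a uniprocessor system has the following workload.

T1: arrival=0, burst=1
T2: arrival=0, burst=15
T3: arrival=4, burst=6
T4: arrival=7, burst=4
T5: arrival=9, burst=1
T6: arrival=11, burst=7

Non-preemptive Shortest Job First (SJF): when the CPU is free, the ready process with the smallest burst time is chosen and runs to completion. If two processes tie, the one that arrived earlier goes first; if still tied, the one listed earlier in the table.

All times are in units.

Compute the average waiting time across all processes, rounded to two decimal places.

Gantt: | T1 0-1 | T2 1-16 | T5 16-17 | T4 17-21 | T3 21-27 | T6 27-34 |
Completion: T1=1  T2=16  T3=27  T4=21  T5=17  T6=34
Waiting times: T1=0, T2=1, T3=17, T4=10, T5=7, T6=16
Average waiting = (0+1+17+10+7+16) / 6 = 51/6 = 8.50

8.50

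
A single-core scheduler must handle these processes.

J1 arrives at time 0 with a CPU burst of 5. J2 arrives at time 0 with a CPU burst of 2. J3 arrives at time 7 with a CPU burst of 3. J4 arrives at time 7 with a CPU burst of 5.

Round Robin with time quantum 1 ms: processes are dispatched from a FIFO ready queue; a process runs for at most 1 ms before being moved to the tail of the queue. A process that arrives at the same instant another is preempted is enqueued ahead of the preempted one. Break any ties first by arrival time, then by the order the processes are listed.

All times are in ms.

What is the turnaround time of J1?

Timeline: | J1 0-1 | J2 1-2 | J1 2-3 | J2 3-4 | J1 4-7 | J3 7-8 | J4 8-9 | J3 9-10 | J4 10-11 | J3 11-12 | J4 12-15 |
Completion: J1=7  J2=4  J3=12  J4=15
Turnaround (C−A): J1=7  J2=4  J3=5  J4=8
Turnaround(J1) = completion − arrival = 7 − 0 = 7

7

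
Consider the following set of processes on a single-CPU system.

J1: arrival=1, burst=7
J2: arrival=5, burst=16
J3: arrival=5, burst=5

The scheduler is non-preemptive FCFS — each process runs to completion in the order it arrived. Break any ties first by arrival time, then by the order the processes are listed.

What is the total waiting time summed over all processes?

22

Timeline: | idle 0-1 | J1 1-8 | J2 8-24 | J3 24-29 |
Completion: J1=8  J2=24  J3=29
Turnaround (C−A): J1=7  J2=19  J3=24
Waiting = turnaround − burst: J1=0, J2=3, J3=19
Total waiting = 0 + 3 + 19 = 22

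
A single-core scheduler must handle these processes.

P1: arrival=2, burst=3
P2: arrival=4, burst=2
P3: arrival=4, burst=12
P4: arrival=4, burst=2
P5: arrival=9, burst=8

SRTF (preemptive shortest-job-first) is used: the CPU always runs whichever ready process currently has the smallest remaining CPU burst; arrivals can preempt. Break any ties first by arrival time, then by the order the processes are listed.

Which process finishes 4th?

P5

Timeline: | idle 0-2 | P1 2-5 | P2 5-7 | P4 7-9 | P5 9-17 | P3 17-29 |
Completion: P1=5  P2=7  P3=29  P4=9  P5=17
Finish order: P1 → P2 → P4 → P5 → P3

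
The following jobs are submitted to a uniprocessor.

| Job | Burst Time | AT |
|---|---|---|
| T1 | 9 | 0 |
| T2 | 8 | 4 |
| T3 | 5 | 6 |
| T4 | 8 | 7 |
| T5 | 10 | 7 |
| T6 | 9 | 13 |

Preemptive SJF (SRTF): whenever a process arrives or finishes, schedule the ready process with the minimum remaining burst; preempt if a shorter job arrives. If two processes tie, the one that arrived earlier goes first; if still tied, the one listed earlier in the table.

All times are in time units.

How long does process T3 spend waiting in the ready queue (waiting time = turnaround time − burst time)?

3

Timeline: | T1 0-9 | T3 9-14 | T2 14-22 | T4 22-30 | T6 30-39 | T5 39-49 |
Completion: T1=9  T2=22  T3=14  T4=30  T5=49  T6=39
Waiting(T3) = turnaround − burst = 8 − 5 = 3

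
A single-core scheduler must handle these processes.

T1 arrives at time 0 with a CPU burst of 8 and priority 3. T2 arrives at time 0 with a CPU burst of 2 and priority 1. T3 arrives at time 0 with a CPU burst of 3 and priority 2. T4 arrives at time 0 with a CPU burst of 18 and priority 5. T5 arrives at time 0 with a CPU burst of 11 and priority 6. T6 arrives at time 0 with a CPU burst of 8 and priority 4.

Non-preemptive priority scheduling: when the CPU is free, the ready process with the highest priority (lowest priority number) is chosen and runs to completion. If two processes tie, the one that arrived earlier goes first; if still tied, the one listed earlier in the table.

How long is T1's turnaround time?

Timeline: | T2 0-2 | T3 2-5 | T1 5-13 | T6 13-21 | T4 21-39 | T5 39-50 |
Completion: T1=13  T2=2  T3=5  T4=39  T5=50  T6=21
Turnaround(T1) = completion − arrival = 13 − 0 = 13

13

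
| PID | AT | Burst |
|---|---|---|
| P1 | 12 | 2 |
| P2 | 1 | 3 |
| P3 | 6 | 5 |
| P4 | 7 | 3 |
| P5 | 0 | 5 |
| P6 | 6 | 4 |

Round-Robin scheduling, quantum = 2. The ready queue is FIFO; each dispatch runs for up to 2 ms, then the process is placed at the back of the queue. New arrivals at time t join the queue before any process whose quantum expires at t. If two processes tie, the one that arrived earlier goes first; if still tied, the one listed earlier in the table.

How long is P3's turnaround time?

16

Gantt: | P5 0-2 | P2 2-4 | P5 4-6 | P2 6-7 | P3 7-9 | P6 9-11 | P5 11-12 | P4 12-14 | P3 14-16 | P6 16-18 | P1 18-20 | P4 20-21 | P3 21-22 |
Completion: P1=20  P2=7  P3=22  P4=21  P5=12  P6=18
Turnaround(P3) = completion − arrival = 22 − 6 = 16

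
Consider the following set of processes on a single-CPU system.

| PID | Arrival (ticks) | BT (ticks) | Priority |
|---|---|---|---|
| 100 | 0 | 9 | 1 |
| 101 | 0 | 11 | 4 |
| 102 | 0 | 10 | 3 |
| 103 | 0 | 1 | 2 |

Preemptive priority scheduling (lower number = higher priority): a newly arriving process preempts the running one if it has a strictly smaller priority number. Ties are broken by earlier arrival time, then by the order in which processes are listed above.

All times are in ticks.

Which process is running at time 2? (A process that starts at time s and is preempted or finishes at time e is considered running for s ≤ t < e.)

Gantt: | 100 0-9 | 103 9-10 | 102 10-20 | 101 20-31 |
Completion: 100=9  101=31  102=20  103=10
Turnaround (C−A): 100=9  101=31  102=20  103=10

100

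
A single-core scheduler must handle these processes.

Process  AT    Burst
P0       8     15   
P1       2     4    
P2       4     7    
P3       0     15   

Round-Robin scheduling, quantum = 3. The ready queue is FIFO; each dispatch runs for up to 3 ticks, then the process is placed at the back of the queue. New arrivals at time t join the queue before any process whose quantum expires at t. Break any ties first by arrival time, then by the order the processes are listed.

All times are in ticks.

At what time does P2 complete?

29

Schedule: | P3 0-3 | P1 3-6 | P3 6-9 | P2 9-12 | P1 12-13 | P0 13-16 | P3 16-19 | P2 19-22 | P0 22-25 | P3 25-28 | P2 28-29 | P0 29-32 | P3 32-35 | P0 35-41 |
Completion: P0=41  P1=13  P2=29  P3=35
Turnaround (C−A): P0=33  P1=11  P2=25  P3=35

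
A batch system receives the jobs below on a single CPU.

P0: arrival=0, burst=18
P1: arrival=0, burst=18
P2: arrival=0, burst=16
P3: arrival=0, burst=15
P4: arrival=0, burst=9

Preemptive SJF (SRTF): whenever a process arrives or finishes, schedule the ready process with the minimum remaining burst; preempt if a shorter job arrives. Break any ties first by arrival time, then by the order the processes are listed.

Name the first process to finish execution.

P4

Timeline: | P4 0-9 | P3 9-24 | P2 24-40 | P0 40-58 | P1 58-76 |
Completion: P0=58  P1=76  P2=40  P3=24  P4=9
Finish order: P4 → P3 → P2 → P0 → P1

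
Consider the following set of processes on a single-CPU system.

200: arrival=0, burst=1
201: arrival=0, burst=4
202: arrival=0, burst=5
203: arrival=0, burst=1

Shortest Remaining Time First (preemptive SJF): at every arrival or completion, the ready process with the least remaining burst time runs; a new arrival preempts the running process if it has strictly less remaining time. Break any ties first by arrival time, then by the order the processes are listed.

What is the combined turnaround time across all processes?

20

Schedule: | 200 0-1 | 203 1-2 | 201 2-6 | 202 6-11 |
Completion: 200=1  201=6  202=11  203=2
Turnaround = completion − arrival: 200=1, 201=6, 202=11, 203=2
Total turnaround = 1 + 6 + 11 + 2 = 20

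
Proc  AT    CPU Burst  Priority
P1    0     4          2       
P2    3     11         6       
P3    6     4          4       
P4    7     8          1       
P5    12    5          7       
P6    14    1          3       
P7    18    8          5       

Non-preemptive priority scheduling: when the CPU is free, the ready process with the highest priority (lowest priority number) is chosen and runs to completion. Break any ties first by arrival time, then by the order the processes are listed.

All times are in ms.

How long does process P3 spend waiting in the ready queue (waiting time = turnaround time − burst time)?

18

Timeline: | P1 0-4 | P2 4-15 | P4 15-23 | P6 23-24 | P3 24-28 | P7 28-36 | P5 36-41 |
Completion: P1=4  P2=15  P3=28  P4=23  P5=41  P6=24  P7=36
Turnaround (C−A): P1=4  P2=12  P3=22  P4=16  P5=29  P6=10  P7=18
Waiting(P3) = turnaround − burst = 22 − 4 = 18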